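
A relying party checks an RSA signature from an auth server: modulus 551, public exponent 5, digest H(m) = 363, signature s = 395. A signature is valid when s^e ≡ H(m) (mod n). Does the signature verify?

s^2 ≡ 395^2 = 156025 ≡ 92
s^4 ≡ 92^2 = 8464 ≡ 199
5 = 4 + 1, so s^5 ≡ 199·395 ≡ 363 (mod 551)
s^5 mod 551 = 363 matches H(m).

verifies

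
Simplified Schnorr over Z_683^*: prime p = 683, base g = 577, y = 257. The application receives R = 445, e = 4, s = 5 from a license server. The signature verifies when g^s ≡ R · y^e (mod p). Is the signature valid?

valid

g^s mod p:
577^2 = 332929 ≡ 308
577^4 ≡ 308^2 = 94864 ≡ 610
5 = 4 + 1, so 577^5 ≡ 610·577 ≡ 225 (mod 683)
R · y^e mod p:
257^2 = 66049 ≡ 481
257^4 ≡ 481^2 = 231361 ≡ 507
445·507 = 225615 ≡ 225 (mod 683)
225 ≡ 225 (mod 683); signature holds.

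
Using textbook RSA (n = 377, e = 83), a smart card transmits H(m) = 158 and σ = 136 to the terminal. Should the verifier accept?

reject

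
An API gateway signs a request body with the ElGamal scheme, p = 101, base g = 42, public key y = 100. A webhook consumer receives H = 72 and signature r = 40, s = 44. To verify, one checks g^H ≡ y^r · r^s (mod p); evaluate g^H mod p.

Squares mod 101: 42^1≡42, 42^2≡47, 42^4≡88, 42^8≡68, 42^16≡79, 42^32≡80, 42^64≡37
72 = 64 + 8, so 42^72 ≡ 37·68 ≡ 92 (mod 101)

92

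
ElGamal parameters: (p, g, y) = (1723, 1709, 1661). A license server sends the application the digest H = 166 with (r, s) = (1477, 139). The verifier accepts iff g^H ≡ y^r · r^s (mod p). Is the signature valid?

Left side g^H mod p:
1709^2 = 2920681 ≡ 196
1709^4 ≡ 196^2 = 38416 ≡ 510
1709^8 ≡ 510^2 = 260100 ≡ 1650
1709^16 ≡ 1650^2 = 2722500 ≡ 160
1709^32 ≡ 160^2 = 25600 ≡ 1478
1709^64 ≡ 1478^2 = 2184484 ≡ 1443
1709^128 ≡ 1443^2 = 2082249 ≡ 865
166 = 128 + 32 + 4 + 2, so 1709^166 ≡ 865·1478·510·196 ≡ 104 (mod 1723)
Right side y^r · r^s mod p:
1661^2 = 2758921 ≡ 398
1661^4 ≡ 398^2 = 158404 ≡ 1611
1661^8 ≡ 1611^2 = 2595321 ≡ 483
1661^16 ≡ 483^2 = 233289 ≡ 684
1661^32 ≡ 684^2 = 467856 ≡ 923
1661^64 ≡ 923^2 = 851929 ≡ 767
1661^128 ≡ 767^2 = 588289 ≡ 746
1661^256 ≡ 746^2 = 556516 ≡ 1710
1661^512 ≡ 1710^2 = 2924100 ≡ 169
1661^1024 ≡ 169^2 = 28561 ≡ 993
1477 = 1024 + 256 + 128 + 64 + 4 + 1, so 1661^1477 ≡ 993·1710·746·767·1611·1661 ≡ 835 (mod 1723)
1477^2 = 2181529 ≡ 211
1477^4 ≡ 211^2 = 44521 ≡ 1446
1477^8 ≡ 1446^2 = 2090916 ≡ 917
1477^16 ≡ 917^2 = 840889 ≡ 65
1477^32 ≡ 65^2 = 4225 ≡ 779
1477^64 ≡ 779^2 = 606841 ≡ 345
1477^128 ≡ 345^2 = 119025 ≡ 138
139 = 128 + 8 + 2 + 1, so 1477^139 ≡ 138·917·211·1477 ≡ 1459 (mod 1723)
835·1459 = 1218265 ≡ 104 (mod 1723)
104 ≡ 104 (mod 1723), so the signature is genuine.

valid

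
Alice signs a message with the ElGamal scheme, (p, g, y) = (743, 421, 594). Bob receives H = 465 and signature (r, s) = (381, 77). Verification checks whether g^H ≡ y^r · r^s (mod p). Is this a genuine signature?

genuine

Left side g^H mod p:
Squares mod 743: 421^1≡421, 421^2≡407, 421^4≡703, 421^8≡114, 421^16≡365, 421^32≡228, 421^64≡717, 421^128≡676, 421^256≡31
465 = 256 + 128 + 64 + 16 + 1, so 421^465 ≡ 31·676·717·365·421 ≡ 283 (mod 743)
Right side y^r · r^s mod p:
Squares mod 743: 594^1≡594, 594^2≡654, 594^4≡491, 594^8≡349, 594^16≡692, 594^32≡372, 594^64≡186, 594^128≡418, 594^256≡119
381 = 256 + 64 + 32 + 16 + 8 + 4 + 1, so 594^381 ≡ 119·186·372·692·349·491·594 ≡ 145 (mod 743)
Squares mod 743: 381^1≡381, 381^2≡276, 381^4≡390, 381^8≡528, 381^16≡159, 381^32≡19, 381^64≡361
77 = 64 + 8 + 4 + 1, so 381^77 ≡ 361·528·390·381 ≡ 458 (mod 743)
145·458 = 66410 ≡ 283 (mod 743)
283 ≡ 283 (mod 743), so the signature is genuine.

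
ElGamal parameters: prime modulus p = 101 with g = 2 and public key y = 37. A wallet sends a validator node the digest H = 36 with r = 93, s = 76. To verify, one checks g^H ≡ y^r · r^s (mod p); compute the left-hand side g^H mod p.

78

2^2 = 4
2^4 ≡ 4^2 = 16
2^8 ≡ 16^2 = 256 ≡ 54
2^16 ≡ 54^2 = 2916 ≡ 88
2^32 ≡ 88^2 = 7744 ≡ 68
36 = 32 + 4, so 2^36 ≡ 68·16 ≡ 78 (mod 101)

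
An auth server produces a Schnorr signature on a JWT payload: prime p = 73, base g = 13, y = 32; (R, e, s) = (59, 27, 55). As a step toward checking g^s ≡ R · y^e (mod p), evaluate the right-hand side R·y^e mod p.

32^2 = 1024 ≡ 2
32^4 ≡ 2^2 = 4
32^8 ≡ 4^2 = 16
32^16 ≡ 16^2 = 256 ≡ 37
27 = 16 + 8 + 2 + 1, so 32^27 ≡ 37·16·2·32 ≡ 1 (mod 73)
R · y^e ≡ 59·1 = 59 ≡ 59 (mod 73)

59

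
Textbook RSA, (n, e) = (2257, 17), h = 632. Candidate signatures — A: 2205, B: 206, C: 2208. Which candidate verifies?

C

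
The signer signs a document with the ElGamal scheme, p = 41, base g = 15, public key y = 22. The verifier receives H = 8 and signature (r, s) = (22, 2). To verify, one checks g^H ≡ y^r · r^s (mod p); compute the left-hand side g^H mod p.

15^2 = 225 ≡ 20
15^4 ≡ 20^2 = 400 ≡ 31
15^8 ≡ 31^2 = 961 ≡ 18

18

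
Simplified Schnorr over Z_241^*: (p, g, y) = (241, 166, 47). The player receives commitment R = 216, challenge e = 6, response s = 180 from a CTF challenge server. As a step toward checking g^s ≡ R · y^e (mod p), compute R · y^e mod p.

240

47^2 = 2209 ≡ 40
47^4 ≡ 40^2 = 1600 ≡ 154
6 = 4 + 2, so 47^6 ≡ 154·40 ≡ 135 (mod 241)
R · y^e ≡ 216·135 = 29160 ≡ 240 (mod 241)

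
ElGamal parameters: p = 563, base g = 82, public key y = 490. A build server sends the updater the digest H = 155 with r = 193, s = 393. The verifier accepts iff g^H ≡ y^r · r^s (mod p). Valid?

no

Left side g^H mod p:
Squares mod 563: 82^1≡82, 82^2≡531, 82^4≡461, 82^8≡270, 82^16≡273, 82^32≡213, 82^64≡329, 82^128≡145
155 = 128 + 16 + 8 + 2 + 1, so 82^155 ≡ 145·273·270·531·82 ≡ 423 (mod 563)
Right side y^r · r^s mod p:
Squares mod 563: 490^1≡490, 490^2≡262, 490^4≡521, 490^8≡75, 490^16≡558, 490^32≡25, 490^64≡62, 490^128≡466
193 = 128 + 64 + 1, so 490^193 ≡ 466·62·490 ≡ 445 (mod 563)
Squares mod 563: 193^1≡193, 193^2≡91, 193^4≡399, 193^8≡435, 193^16≡57, 193^32≡434, 193^64≡314, 193^128≡71, 193^256≡537
393 = 256 + 128 + 8 + 1, so 193^393 ≡ 537·71·435·193 ≡ 21 (mod 563)
445·21 = 9345 ≡ 337 (mod 563)
423 ≠ 337, so verification fails.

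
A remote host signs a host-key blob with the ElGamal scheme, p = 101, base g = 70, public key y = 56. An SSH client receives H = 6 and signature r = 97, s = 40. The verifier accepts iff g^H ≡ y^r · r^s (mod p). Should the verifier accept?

Left side g^H mod p:
70^2 = 4900 ≡ 52
70^4 ≡ 52^2 = 2704 ≡ 78
6 = 4 + 2, so 70^6 ≡ 78·52 ≡ 16 (mod 101)
Right side y^r · r^s mod p:
56^2 = 3136 ≡ 5
56^4 ≡ 5^2 = 25
56^8 ≡ 25^2 = 625 ≡ 19
56^16 ≡ 19^2 = 361 ≡ 58
56^32 ≡ 58^2 = 3364 ≡ 31
56^64 ≡ 31^2 = 961 ≡ 52
97 = 64 + 32 + 1, so 56^97 ≡ 52·31·56 ≡ 79 (mod 101)
97^2 = 9409 ≡ 16
97^4 ≡ 16^2 = 256 ≡ 54
97^8 ≡ 54^2 = 2916 ≡ 88
97^16 ≡ 88^2 = 7744 ≡ 68
97^32 ≡ 68^2 = 4624 ≡ 79
40 = 32 + 8, so 97^40 ≡ 79·88 ≡ 84 (mod 101)
79·84 = 6636 ≡ 71 (mod 101)
16 ≠ 71, so verification fails.

reject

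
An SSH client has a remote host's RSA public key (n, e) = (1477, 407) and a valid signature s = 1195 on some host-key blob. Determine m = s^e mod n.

s^2 ≡ 1195^2 = 1428025 ≡ 1243
s^4 ≡ 1243^2 = 1545049 ≡ 107
s^8 ≡ 107^2 = 11449 ≡ 1110
s^16 ≡ 1110^2 = 1232100 ≡ 282
s^32 ≡ 282^2 = 79524 ≡ 1243
s^64 ≡ 1243^2 = 1545049 ≡ 107
s^128 ≡ 107^2 = 11449 ≡ 1110
s^256 ≡ 1110^2 = 1232100 ≡ 282
407 = 256 + 128 + 16 + 4 + 2 + 1, so s^407 ≡ 282·1110·282·107·1243·1195 ≡ 234 (mod 1477)

234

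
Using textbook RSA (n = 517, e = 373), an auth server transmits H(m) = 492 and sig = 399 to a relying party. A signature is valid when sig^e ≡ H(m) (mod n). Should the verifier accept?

Squares mod 517: sig^1≡399, sig^2≡482, sig^4≡191, sig^8≡291, sig^16≡410, sig^32≡75, sig^64≡455, sig^128≡225, sig^256≡476
373 = 256 + 64 + 32 + 16 + 4 + 1, so sig^373 ≡ 476·455·75·410·191·399 ≡ 445 (mod 517)
The recovered value 445 does not match the digest 492.

reject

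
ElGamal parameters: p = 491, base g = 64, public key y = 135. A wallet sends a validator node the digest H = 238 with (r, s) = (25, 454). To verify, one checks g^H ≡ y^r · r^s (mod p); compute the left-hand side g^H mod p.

64^2 = 4096 ≡ 168
64^4 ≡ 168^2 = 28224 ≡ 237
64^8 ≡ 237^2 = 56169 ≡ 195
64^16 ≡ 195^2 = 38025 ≡ 218
64^32 ≡ 218^2 = 47524 ≡ 388
64^64 ≡ 388^2 = 150544 ≡ 298
64^128 ≡ 298^2 = 88804 ≡ 424
238 = 128 + 64 + 32 + 8 + 4 + 2, so 64^238 ≡ 424·298·388·195·237·168 ≡ 305 (mod 491)

305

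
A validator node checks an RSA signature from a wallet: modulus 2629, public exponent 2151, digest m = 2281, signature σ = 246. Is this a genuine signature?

σ^2 ≡ 246^2 = 60516 ≡ 49
σ^4 ≡ 49^2 = 2401
σ^8 ≡ 2401^2 = 5764801 ≡ 2033
σ^16 ≡ 2033^2 = 4133089 ≡ 301
σ^32 ≡ 301^2 = 90601 ≡ 1215
σ^64 ≡ 1215^2 = 1476225 ≡ 1356
σ^128 ≡ 1356^2 = 1838736 ≡ 1065
σ^256 ≡ 1065^2 = 1134225 ≡ 1126
σ^512 ≡ 1126^2 = 1267876 ≡ 698
σ^1024 ≡ 698^2 = 487204 ≡ 839
σ^2048 ≡ 839^2 = 703921 ≡ 1978
2151 = 2048 + 64 + 32 + 4 + 2 + 1, so σ^2151 ≡ 1978·1356·1215·2401·49·246 ≡ 2281 (mod 2629)
σ^2151 mod 2629 = 2281 matches m.

genuine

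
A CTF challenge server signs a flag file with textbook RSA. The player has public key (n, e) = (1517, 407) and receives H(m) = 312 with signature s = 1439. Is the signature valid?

s^2 ≡ 1439^2 = 2070721 ≡ 16
s^4 ≡ 16^2 = 256
s^8 ≡ 256^2 = 65536 ≡ 305
s^16 ≡ 305^2 = 93025 ≡ 488
s^32 ≡ 488^2 = 238144 ≡ 1492
s^64 ≡ 1492^2 = 2226064 ≡ 625
s^128 ≡ 625^2 = 390625 ≡ 756
s^256 ≡ 756^2 = 571536 ≡ 1144
407 = 256 + 128 + 16 + 4 + 2 + 1, so s^407 ≡ 1144·756·488·256·16·1439 ≡ 312 (mod 1517)
312 = H(m), so the signature checks out.

valid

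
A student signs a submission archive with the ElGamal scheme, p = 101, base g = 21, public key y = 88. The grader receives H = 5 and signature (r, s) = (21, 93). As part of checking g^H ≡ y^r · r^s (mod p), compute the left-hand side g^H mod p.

21^2 = 441 ≡ 37
21^4 ≡ 37^2 = 1369 ≡ 56
5 = 4 + 1, so 21^5 ≡ 56·21 ≡ 65 (mod 101)

65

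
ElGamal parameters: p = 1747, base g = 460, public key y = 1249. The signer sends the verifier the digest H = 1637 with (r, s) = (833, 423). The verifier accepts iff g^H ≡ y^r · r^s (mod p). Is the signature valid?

Left side g^H mod p:
460^2 = 211600 ≡ 213
460^4 ≡ 213^2 = 45369 ≡ 1694
460^8 ≡ 1694^2 = 2869636 ≡ 1062
460^16 ≡ 1062^2 = 1127844 ≡ 1029
460^32 ≡ 1029^2 = 1058841 ≡ 159
460^64 ≡ 159^2 = 25281 ≡ 823
460^128 ≡ 823^2 = 677329 ≡ 1240
460^256 ≡ 1240^2 = 1537600 ≡ 240
460^512 ≡ 240^2 = 57600 ≡ 1696
460^1024 ≡ 1696^2 = 2876416 ≡ 854
1637 = 1024 + 512 + 64 + 32 + 4 + 1, so 460^1637 ≡ 854·1696·823·159·1694·460 ≡ 692 (mod 1747)
Right side y^r · r^s mod p:
1249^2 = 1560001 ≡ 1677
1249^4 ≡ 1677^2 = 2812329 ≡ 1406
1249^8 ≡ 1406^2 = 1976836 ≡ 979
1249^16 ≡ 979^2 = 958441 ≡ 1085
1249^32 ≡ 1085^2 = 1177225 ≡ 1494
1249^64 ≡ 1494^2 = 2232036 ≡ 1117
1249^128 ≡ 1117^2 = 1247689 ≡ 331
1249^256 ≡ 331^2 = 109561 ≡ 1247
1249^512 ≡ 1247^2 = 1555009 ≡ 179
833 = 512 + 256 + 64 + 1, so 1249^833 ≡ 179·1247·1117·1249 ≡ 158 (mod 1747)
833^2 = 693889 ≡ 330
833^4 ≡ 330^2 = 108900 ≡ 586
833^8 ≡ 586^2 = 343396 ≡ 984
833^16 ≡ 984^2 = 968256 ≡ 418
833^32 ≡ 418^2 = 174724 ≡ 24
833^64 ≡ 24^2 = 576
833^128 ≡ 576^2 = 331776 ≡ 1593
833^256 ≡ 1593^2 = 2537649 ≡ 1005
423 = 256 + 128 + 32 + 4 + 2 + 1, so 833^423 ≡ 1005·1593·24·586·330·833 ≡ 416 (mod 1747)
158·416 = 65728 ≡ 1089 (mod 1747)
692 ≠ 1089, so verification fails.

invalid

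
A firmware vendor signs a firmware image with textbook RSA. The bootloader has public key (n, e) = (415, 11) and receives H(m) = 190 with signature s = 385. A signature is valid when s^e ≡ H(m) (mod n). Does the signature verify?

Squares mod 415: s^1≡385, s^2≡70, s^4≡335, s^8≡175
11 = 8 + 2 + 1, so s^11 ≡ 175·70·385 ≡ 190 (mod 415)
Since 190 equals the digest 190, verification succeeds.

verifies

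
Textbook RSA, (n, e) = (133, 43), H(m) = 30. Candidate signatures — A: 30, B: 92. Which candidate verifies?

Candidate A: 30^43 mod 133 = 30
  → matches H(m) = 30
Candidate B: 92^43 mod 133 = 36

A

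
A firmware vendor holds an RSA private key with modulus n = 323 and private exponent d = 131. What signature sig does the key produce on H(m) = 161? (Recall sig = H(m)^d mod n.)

206

Squares mod 323: (H(m))^1≡161, (H(m))^2≡81, (H(m))^4≡101, (H(m))^8≡188, (H(m))^16≡137, (H(m))^32≡35, (H(m))^64≡256, (H(m))^128≡290
131 = 128 + 2 + 1, so (H(m))^131 ≡ 290·81·161 ≡ 206 (mod 323)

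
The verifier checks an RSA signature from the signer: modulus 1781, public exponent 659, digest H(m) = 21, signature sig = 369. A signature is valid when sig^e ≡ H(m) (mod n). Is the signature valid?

sig^2 ≡ 369^2 = 136161 ≡ 805
sig^4 ≡ 805^2 = 648025 ≡ 1522
sig^8 ≡ 1522^2 = 2316484 ≡ 1184
sig^16 ≡ 1184^2 = 1401856 ≡ 209
sig^32 ≡ 209^2 = 43681 ≡ 937
sig^64 ≡ 937^2 = 877969 ≡ 1717
sig^128 ≡ 1717^2 = 2948089 ≡ 534
sig^256 ≡ 534^2 = 285156 ≡ 196
sig^512 ≡ 196^2 = 38416 ≡ 1015
659 = 512 + 128 + 16 + 2 + 1, so sig^659 ≡ 1015·534·209·805·369 ≡ 21 (mod 1781)
Since 21 equals the digest 21, verification succeeds.

valid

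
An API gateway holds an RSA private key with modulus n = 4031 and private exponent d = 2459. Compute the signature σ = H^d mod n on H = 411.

3919

Squares mod 4031: H^1≡411, H^2≡3650, H^4≡45, H^8≡2025, H^16≡1098, H^32≡335, H^64≡3388, H^128≡2287, H^256≡2162, H^512≡2315, H^1024≡2026, H^2048≡1118
2459 = 2048 + 256 + 128 + 16 + 8 + 2 + 1, so H^2459 ≡ 1118·2162·2287·1098·2025·3650·411 ≡ 3919 (mod 4031)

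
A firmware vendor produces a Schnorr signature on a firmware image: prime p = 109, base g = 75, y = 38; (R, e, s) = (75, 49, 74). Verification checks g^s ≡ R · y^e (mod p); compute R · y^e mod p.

66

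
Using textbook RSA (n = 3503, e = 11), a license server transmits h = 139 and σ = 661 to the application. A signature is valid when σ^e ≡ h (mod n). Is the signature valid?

invalid

σ^2 ≡ 661^2 = 436921 ≡ 2549
σ^4 ≡ 2549^2 = 6497401 ≡ 2839
σ^8 ≡ 2839^2 = 8059921 ≡ 3021
11 = 8 + 2 + 1, so σ^11 ≡ 3021·2549·661 ≡ 1507 (mod 3503)
The recovered value 1507 does not match the digest 139.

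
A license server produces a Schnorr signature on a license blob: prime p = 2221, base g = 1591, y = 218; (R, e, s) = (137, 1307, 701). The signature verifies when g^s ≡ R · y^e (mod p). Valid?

g^s mod p:
1591^2 = 2531281 ≡ 1562
1591^4 ≡ 1562^2 = 2439844 ≡ 1186
1591^8 ≡ 1186^2 = 1406596 ≡ 703
1591^16 ≡ 703^2 = 494209 ≡ 1147
1591^32 ≡ 1147^2 = 1315609 ≡ 777
1591^64 ≡ 777^2 = 603729 ≡ 1838
1591^128 ≡ 1838^2 = 3378244 ≡ 103
1591^256 ≡ 103^2 = 10609 ≡ 1725
1591^512 ≡ 1725^2 = 2975625 ≡ 1706
701 = 512 + 128 + 32 + 16 + 8 + 4 + 1, so 1591^701 ≡ 1706·103·777·1147·703·1186·1591 ≡ 745 (mod 2221)
R · y^e mod p:
218^2 = 47524 ≡ 883
218^4 ≡ 883^2 = 779689 ≡ 118
218^8 ≡ 118^2 = 13924 ≡ 598
218^16 ≡ 598^2 = 357604 ≡ 23
218^32 ≡ 23^2 = 529
218^64 ≡ 529^2 = 279841 ≡ 2216
218^128 ≡ 2216^2 = 4910656 ≡ 25
218^256 ≡ 25^2 = 625
218^512 ≡ 625^2 = 390625 ≡ 1950
218^1024 ≡ 1950^2 = 3802500 ≡ 148
1307 = 1024 + 256 + 16 + 8 + 2 + 1, so 218^1307 ≡ 148·625·23·598·883·218 ≡ 508 (mod 2221)
137·508 = 69596 ≡ 745 (mod 2221)
745 ≡ 745 (mod 2221); signature holds.

yes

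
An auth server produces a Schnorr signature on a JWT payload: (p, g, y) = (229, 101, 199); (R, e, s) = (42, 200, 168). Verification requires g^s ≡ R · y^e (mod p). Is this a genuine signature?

genuine

g^s mod p:
101^2 = 10201 ≡ 125
101^4 ≡ 125^2 = 15625 ≡ 53
101^8 ≡ 53^2 = 2809 ≡ 61
101^16 ≡ 61^2 = 3721 ≡ 57
101^32 ≡ 57^2 = 3249 ≡ 43
101^64 ≡ 43^2 = 1849 ≡ 17
101^128 ≡ 17^2 = 289 ≡ 60
168 = 128 + 32 + 8, so 101^168 ≡ 60·43·61 ≡ 57 (mod 229)
R · y^e mod p:
199^2 = 39601 ≡ 213
199^4 ≡ 213^2 = 45369 ≡ 27
199^8 ≡ 27^2 = 729 ≡ 42
199^16 ≡ 42^2 = 1764 ≡ 161
199^32 ≡ 161^2 = 25921 ≡ 44
199^64 ≡ 44^2 = 1936 ≡ 104
199^128 ≡ 104^2 = 10816 ≡ 53
200 = 128 + 64 + 8, so 199^200 ≡ 53·104·42 ≡ 214 (mod 229)
42·214 = 8988 ≡ 57 (mod 229)
57 ≡ 57 (mod 229); signature holds.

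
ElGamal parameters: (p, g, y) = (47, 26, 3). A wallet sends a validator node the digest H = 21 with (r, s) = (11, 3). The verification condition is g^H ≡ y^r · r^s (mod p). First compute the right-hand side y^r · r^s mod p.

13

3^2 = 9
3^4 ≡ 9^2 = 81 ≡ 34
3^8 ≡ 34^2 = 1156 ≡ 28
11 = 8 + 2 + 1, so 3^11 ≡ 28·9·3 ≡ 4 (mod 47)
11^2 = 121 ≡ 27
3 = 2 + 1, so 11^3 ≡ 27·11 ≡ 15 (mod 47)
y^r · r^s ≡ 4·15 = 60 ≡ 13 (mod 47)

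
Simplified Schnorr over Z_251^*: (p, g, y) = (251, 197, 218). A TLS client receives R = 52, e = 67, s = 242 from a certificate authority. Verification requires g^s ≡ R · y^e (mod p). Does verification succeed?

passes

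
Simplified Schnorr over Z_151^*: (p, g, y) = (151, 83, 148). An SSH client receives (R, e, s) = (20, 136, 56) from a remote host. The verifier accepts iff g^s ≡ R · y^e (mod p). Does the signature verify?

does not verify

g^s mod p:
83^2 = 6889 ≡ 94
83^4 ≡ 94^2 = 8836 ≡ 78
83^8 ≡ 78^2 = 6084 ≡ 44
83^16 ≡ 44^2 = 1936 ≡ 124
83^32 ≡ 124^2 = 15376 ≡ 125
56 = 32 + 16 + 8, so 83^56 ≡ 125·124·44 ≡ 84 (mod 151)
R · y^e mod p:
148^2 = 21904 ≡ 9
148^4 ≡ 9^2 = 81
148^8 ≡ 81^2 = 6561 ≡ 68
148^16 ≡ 68^2 = 4624 ≡ 94
148^32 ≡ 94^2 = 8836 ≡ 78
148^64 ≡ 78^2 = 6084 ≡ 44
148^128 ≡ 44^2 = 1936 ≡ 124
136 = 128 + 8, so 148^136 ≡ 124·68 ≡ 127 (mod 151)
20·127 = 2540 ≡ 124 (mod 151)
84 ≠ 124; the check fails.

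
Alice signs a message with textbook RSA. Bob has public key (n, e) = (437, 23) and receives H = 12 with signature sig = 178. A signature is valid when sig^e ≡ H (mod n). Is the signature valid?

sig^2 ≡ 178^2 = 31684 ≡ 220
sig^4 ≡ 220^2 = 48400 ≡ 330
sig^8 ≡ 330^2 = 108900 ≡ 87
sig^16 ≡ 87^2 = 7569 ≡ 140
23 = 16 + 4 + 2 + 1, so sig^23 ≡ 140·330·220·178 ≡ 201 (mod 437)
The recovered value 201 does not match the digest 12.

invalid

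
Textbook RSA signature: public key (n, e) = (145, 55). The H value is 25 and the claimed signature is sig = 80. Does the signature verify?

Squares mod 145: sig^1≡80, sig^2≡20, sig^4≡110, sig^8≡65, sig^16≡20, sig^32≡110
55 = 32 + 16 + 4 + 2 + 1, so sig^55 ≡ 110·20·110·20·80 ≡ 120 (mod 145)
The recovered value 120 does not match the digest 25.

does not verify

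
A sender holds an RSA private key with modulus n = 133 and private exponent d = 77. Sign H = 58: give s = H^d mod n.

39

Squares mod 133: H^1≡58, H^2≡39, H^4≡58, H^8≡39, H^16≡58, H^32≡39, H^64≡58
77 = 64 + 8 + 4 + 1, so H^77 ≡ 58·39·58·58 ≡ 39 (mod 133)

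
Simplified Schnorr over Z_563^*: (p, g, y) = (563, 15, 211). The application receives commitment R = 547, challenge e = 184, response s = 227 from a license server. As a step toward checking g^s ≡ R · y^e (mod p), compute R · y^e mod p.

506

211^2 = 44521 ≡ 44
211^4 ≡ 44^2 = 1936 ≡ 247
211^8 ≡ 247^2 = 61009 ≡ 205
211^16 ≡ 205^2 = 42025 ≡ 363
211^32 ≡ 363^2 = 131769 ≡ 27
211^64 ≡ 27^2 = 729 ≡ 166
211^128 ≡ 166^2 = 27556 ≡ 532
184 = 128 + 32 + 16 + 8, so 211^184 ≡ 532·27·363·205 ≡ 461 (mod 563)
R · y^e ≡ 547·461 = 252167 ≡ 506 (mod 563)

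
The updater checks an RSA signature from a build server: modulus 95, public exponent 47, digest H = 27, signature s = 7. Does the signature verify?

does not verify

Squares mod 95: s^1≡7, s^2≡49, s^4≡26, s^8≡11, s^16≡26, s^32≡11
47 = 32 + 8 + 4 + 2 + 1, so s^47 ≡ 11·11·26·49·7 ≡ 68 (mod 95)
The recovered value 68 does not match the digest 27.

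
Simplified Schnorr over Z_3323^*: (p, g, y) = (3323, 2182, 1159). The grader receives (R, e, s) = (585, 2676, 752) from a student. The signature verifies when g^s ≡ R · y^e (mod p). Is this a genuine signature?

genuine

g^s mod p:
Squares mod 3323: 2182^1≡2182, 2182^2≡2588, 2182^4≡1899, 2182^8≡746, 2182^16≡1575, 2182^32≡1667, 2182^64≡861, 2182^128≡292, 2182^256≡2189, 2182^512≡3278
752 = 512 + 128 + 64 + 32 + 16, so 2182^752 ≡ 3278·292·861·1667·1575 ≡ 697 (mod 3323)
R · y^e mod p:
Squares mod 3323: 1159^1≡1159, 1159^2≡789, 1159^4≡1120, 1159^8≡1629, 1159^16≡1887, 1159^32≡1836, 1159^64≡1374, 1159^128≡412, 1159^256≡271, 1159^512≡335, 1159^1024≡2566, 1159^2048≡1493
2676 = 2048 + 512 + 64 + 32 + 16 + 4, so 1159^2676 ≡ 1493·335·1374·1836·1887·1120 ≡ 2137 (mod 3323)
585·2137 = 1250145 ≡ 697 (mod 3323)
697 ≡ 697 (mod 3323); signature holds.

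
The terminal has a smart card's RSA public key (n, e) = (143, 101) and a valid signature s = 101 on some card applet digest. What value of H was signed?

134

s^101 mod 143 = 134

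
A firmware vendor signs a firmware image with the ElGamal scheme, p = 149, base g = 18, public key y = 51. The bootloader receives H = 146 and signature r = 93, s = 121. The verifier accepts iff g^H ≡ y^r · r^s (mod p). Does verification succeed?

Left side g^H mod p:
18^2 = 324 ≡ 26
18^4 ≡ 26^2 = 676 ≡ 80
18^8 ≡ 80^2 = 6400 ≡ 142
18^16 ≡ 142^2 = 20164 ≡ 49
18^32 ≡ 49^2 = 2401 ≡ 17
18^64 ≡ 17^2 = 289 ≡ 140
18^128 ≡ 140^2 = 19600 ≡ 81
146 = 128 + 16 + 2, so 18^146 ≡ 81·49·26 ≡ 86 (mod 149)
Right side y^r · r^s mod p:
51^2 = 2601 ≡ 68
51^4 ≡ 68^2 = 4624 ≡ 5
51^8 ≡ 5^2 = 25
51^16 ≡ 25^2 = 625 ≡ 29
51^32 ≡ 29^2 = 841 ≡ 96
51^64 ≡ 96^2 = 9216 ≡ 127
93 = 64 + 16 + 8 + 4 + 1, so 51^93 ≡ 127·29·25·5·51 ≡ 3 (mod 149)
93^2 = 8649 ≡ 7
93^4 ≡ 7^2 = 49
93^8 ≡ 49^2 = 2401 ≡ 17
93^16 ≡ 17^2 = 289 ≡ 140
93^32 ≡ 140^2 = 19600 ≡ 81
93^64 ≡ 81^2 = 6561 ≡ 5
121 = 64 + 32 + 16 + 8 + 1, so 93^121 ≡ 5·81·140·17·93 ≡ 128 (mod 149)
3·128 = 384 ≡ 86 (mod 149)
86 ≡ 86 (mod 149), so the signature is genuine.

passes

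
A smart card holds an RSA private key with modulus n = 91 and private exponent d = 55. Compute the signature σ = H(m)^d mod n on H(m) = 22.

(H(m))^55 mod 91 = 22

22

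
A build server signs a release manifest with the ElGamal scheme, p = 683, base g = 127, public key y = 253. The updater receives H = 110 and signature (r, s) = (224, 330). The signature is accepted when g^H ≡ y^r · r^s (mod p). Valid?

yes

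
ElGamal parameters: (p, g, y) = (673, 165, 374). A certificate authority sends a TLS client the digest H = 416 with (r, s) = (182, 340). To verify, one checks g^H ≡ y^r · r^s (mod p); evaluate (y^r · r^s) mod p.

Squares mod 673: 374^1≡374, 374^2≡565, 374^4≡223, 374^8≡600, 374^16≡618, 374^32≡333, 374^64≡517, 374^128≡108
182 = 128 + 32 + 16 + 4 + 2, so 374^182 ≡ 108·333·618·223·565 ≡ 256 (mod 673)
Squares mod 673: 182^1≡182, 182^2≡147, 182^4≡73, 182^8≡618, 182^16≡333, 182^32≡517, 182^64≡108, 182^128≡223, 182^256≡600
340 = 256 + 64 + 16 + 4, so 182^340 ≡ 600·108·333·73 ≡ 73 (mod 673)
y^r · r^s ≡ 256·73 = 18688 ≡ 517 (mod 673)

517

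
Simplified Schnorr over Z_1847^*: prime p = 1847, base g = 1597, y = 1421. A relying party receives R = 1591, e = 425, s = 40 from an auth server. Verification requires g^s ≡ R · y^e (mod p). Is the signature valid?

invalid

g^s mod p:
1597^2 = 2550409 ≡ 1549
1597^4 ≡ 1549^2 = 2399401 ≡ 148
1597^8 ≡ 148^2 = 21904 ≡ 1587
1597^16 ≡ 1587^2 = 2518569 ≡ 1108
1597^32 ≡ 1108^2 = 1227664 ≡ 1256
40 = 32 + 8, so 1597^40 ≡ 1256·1587 ≡ 359 (mod 1847)
R · y^e mod p:
1421^2 = 2019241 ≡ 470
1421^4 ≡ 470^2 = 220900 ≡ 1107
1421^8 ≡ 1107^2 = 1225449 ≡ 888
1421^16 ≡ 888^2 = 788544 ≡ 1722
1421^32 ≡ 1722^2 = 2965284 ≡ 849
1421^64 ≡ 849^2 = 720801 ≡ 471
1421^128 ≡ 471^2 = 221841 ≡ 201
1421^256 ≡ 201^2 = 40401 ≡ 1614
425 = 256 + 128 + 32 + 8 + 1, so 1421^425 ≡ 1614·201·849·888·1421 ≡ 1264 (mod 1847)
1591·1264 = 2011024 ≡ 1488 (mod 1847)
359 ≠ 1488; the check fails.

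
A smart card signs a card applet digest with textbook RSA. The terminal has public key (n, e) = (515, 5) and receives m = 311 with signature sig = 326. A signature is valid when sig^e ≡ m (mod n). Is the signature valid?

valid

sig^2 ≡ 326^2 = 106276 ≡ 186
sig^4 ≡ 186^2 = 34596 ≡ 91
5 = 4 + 1, so sig^5 ≡ 91·326 ≡ 311 (mod 515)
Since 311 equals the digest 311, verification succeeds.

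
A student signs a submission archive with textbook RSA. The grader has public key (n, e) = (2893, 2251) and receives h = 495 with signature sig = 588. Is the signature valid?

Squares mod 2893: sig^1≡588, sig^2≡1477, sig^4≡207, sig^8≡2347, sig^16≡137, sig^32≡1411, sig^64≡537, sig^128≡1962, sig^256≡1754, sig^512≡1257, sig^1024≡471, sig^2048≡1973
2251 = 2048 + 128 + 64 + 8 + 2 + 1, so sig^2251 ≡ 1973·1962·537·2347·1477·588 ≡ 1468 (mod 2893)
sig^2251 mod 2893 = 1468, but h = 495.

invalid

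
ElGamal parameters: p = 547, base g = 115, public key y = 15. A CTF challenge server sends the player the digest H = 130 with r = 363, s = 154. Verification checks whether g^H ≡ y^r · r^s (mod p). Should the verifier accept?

Left side g^H mod p:
115^130 mod 547 = 196
Right side y^r · r^s mod p:
15^363 mod 547 = 185
363^154 mod 547 = 47
185·47 = 8695 ≡ 490 (mod 547)
196 ≠ 490, so verification fails.

reject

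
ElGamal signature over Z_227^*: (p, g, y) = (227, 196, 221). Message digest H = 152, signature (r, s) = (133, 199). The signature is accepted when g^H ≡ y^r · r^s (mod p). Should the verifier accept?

Left side g^H mod p:
Squares mod 227: 196^1≡196, 196^2≡53, 196^4≡85, 196^8≡188, 196^16≡159, 196^32≡84, 196^64≡19, 196^128≡134
152 = 128 + 16 + 8, so 196^152 ≡ 134·159·188 ≡ 113 (mod 227)
Right side y^r · r^s mod p:
Squares mod 227: 221^1≡221, 221^2≡36, 221^4≡161, 221^8≡43, 221^16≡33, 221^32≡181, 221^64≡73, 221^128≡108
133 = 128 + 4 + 1, so 221^133 ≡ 108·161·221 ≡ 92 (mod 227)
Squares mod 227: 133^1≡133, 133^2≡210, 133^4≡62, 133^8≡212, 133^16≡225, 133^32≡4, 133^64≡16, 133^128≡29
199 = 128 + 64 + 4 + 2 + 1, so 133^199 ≡ 29·16·62·210·133 ≡ 132 (mod 227)
92·132 = 12144 ≡ 113 (mod 227)
113 ≡ 113 (mod 227), so the signature is genuine.

accept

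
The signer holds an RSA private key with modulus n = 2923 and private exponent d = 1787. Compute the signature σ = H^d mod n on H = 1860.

470

Squares mod 2923: H^1≡1860, H^2≡1691, H^4≡787, H^8≡2616, H^16≡713, H^32≡2690, H^64≡1675, H^128≡2468, H^256≡2415, H^512≡840, H^1024≡1157
1787 = 1024 + 512 + 128 + 64 + 32 + 16 + 8 + 2 + 1, so H^1787 ≡ 1157·840·2468·1675·2690·713·2616·1691·1860 ≡ 470 (mod 2923)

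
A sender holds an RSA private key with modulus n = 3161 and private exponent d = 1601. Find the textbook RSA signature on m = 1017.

3135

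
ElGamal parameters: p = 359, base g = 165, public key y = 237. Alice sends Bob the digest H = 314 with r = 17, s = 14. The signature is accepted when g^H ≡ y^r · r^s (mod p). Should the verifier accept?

Left side g^H mod p:
Squares mod 359: 165^1≡165, 165^2≡300, 165^4≡250, 165^8≡34, 165^16≡79, 165^32≡138, 165^64≡17, 165^128≡289, 165^256≡233
314 = 256 + 32 + 16 + 8 + 2, so 165^314 ≡ 233·138·79·34·300 ≡ 127 (mod 359)
Right side y^r · r^s mod p:
Squares mod 359: 237^1≡237, 237^2≡165, 237^4≡300, 237^8≡250, 237^16≡34
17 = 16 + 1, so 237^17 ≡ 34·237 ≡ 160 (mod 359)
Squares mod 359: 17^1≡17, 17^2≡289, 17^4≡233, 17^8≡80
14 = 8 + 4 + 2, so 17^14 ≡ 80·233·289 ≡ 165 (mod 359)
160·165 = 26400 ≡ 193 (mod 359)
127 ≠ 193, so verification fails.

reject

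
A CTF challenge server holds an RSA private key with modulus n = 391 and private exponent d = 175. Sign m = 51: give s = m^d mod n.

221

Squares mod 391: m^1≡51, m^2≡255, m^4≡119, m^8≡85, m^16≡187, m^32≡170, m^64≡357, m^128≡374
175 = 128 + 32 + 8 + 4 + 2 + 1, so m^175 ≡ 374·170·85·119·255·51 ≡ 221 (mod 391)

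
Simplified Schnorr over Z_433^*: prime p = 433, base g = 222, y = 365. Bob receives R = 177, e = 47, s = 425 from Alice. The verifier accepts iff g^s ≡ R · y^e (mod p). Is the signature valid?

valid

g^s mod p:
222^2 = 49284 ≡ 355
222^4 ≡ 355^2 = 126025 ≡ 22
222^8 ≡ 22^2 = 484 ≡ 51
222^16 ≡ 51^2 = 2601 ≡ 3
222^32 ≡ 3^2 = 9
222^64 ≡ 9^2 = 81
222^128 ≡ 81^2 = 6561 ≡ 66
222^256 ≡ 66^2 = 4356 ≡ 26
425 = 256 + 128 + 32 + 8 + 1, so 222^425 ≡ 26·66·9·51·222 ≡ 310 (mod 433)
R · y^e mod p:
365^2 = 133225 ≡ 294
365^4 ≡ 294^2 = 86436 ≡ 269
365^8 ≡ 269^2 = 72361 ≡ 50
365^16 ≡ 50^2 = 2500 ≡ 335
365^32 ≡ 335^2 = 112225 ≡ 78
47 = 32 + 8 + 4 + 2 + 1, so 365^47 ≡ 78·50·269·294·365 ≡ 36 (mod 433)
177·36 = 6372 ≡ 310 (mod 433)
310 ≡ 310 (mod 433); signature holds.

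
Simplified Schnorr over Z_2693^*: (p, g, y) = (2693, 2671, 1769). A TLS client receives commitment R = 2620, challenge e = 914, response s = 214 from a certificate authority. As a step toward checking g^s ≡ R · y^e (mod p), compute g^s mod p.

2671^2 = 7134241 ≡ 484
2671^4 ≡ 484^2 = 234256 ≡ 2658
2671^8 ≡ 2658^2 = 7064964 ≡ 1225
2671^16 ≡ 1225^2 = 1500625 ≡ 624
2671^32 ≡ 624^2 = 389376 ≡ 1584
2671^64 ≡ 1584^2 = 2509056 ≡ 1873
2671^128 ≡ 1873^2 = 3508129 ≡ 1843
214 = 128 + 64 + 16 + 4 + 2, so 2671^214 ≡ 1843·1873·624·2658·484 ≡ 2017 (mod 2693)

2017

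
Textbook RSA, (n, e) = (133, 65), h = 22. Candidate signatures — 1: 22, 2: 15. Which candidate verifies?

Candidate 1: 22^65 mod 133 = 29
Candidate 2: 15^65 mod 133 = 22
  → matches h = 22

2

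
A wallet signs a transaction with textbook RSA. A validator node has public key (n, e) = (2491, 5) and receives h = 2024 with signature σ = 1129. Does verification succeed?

σ^2 ≡ 1129^2 = 1274641 ≡ 1740
σ^4 ≡ 1740^2 = 3027600 ≡ 1035
5 = 4 + 1, so σ^5 ≡ 1035·1129 ≡ 236 (mod 2491)
The recovered value 236 does not match the digest 2024.

fails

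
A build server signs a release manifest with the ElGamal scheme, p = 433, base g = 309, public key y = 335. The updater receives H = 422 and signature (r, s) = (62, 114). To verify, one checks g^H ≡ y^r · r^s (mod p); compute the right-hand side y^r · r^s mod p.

331

335^2 = 112225 ≡ 78
335^4 ≡ 78^2 = 6084 ≡ 22
335^8 ≡ 22^2 = 484 ≡ 51
335^16 ≡ 51^2 = 2601 ≡ 3
335^32 ≡ 3^2 = 9
62 = 32 + 16 + 8 + 4 + 2, so 335^62 ≡ 9·3·51·22·78 ≡ 51 (mod 433)
62^2 = 3844 ≡ 380
62^4 ≡ 380^2 = 144400 ≡ 211
62^8 ≡ 211^2 = 44521 ≡ 355
62^16 ≡ 355^2 = 126025 ≡ 22
62^32 ≡ 22^2 = 484 ≡ 51
62^64 ≡ 51^2 = 2601 ≡ 3
114 = 64 + 32 + 16 + 2, so 62^114 ≡ 3·51·22·380 ≡ 431 (mod 433)
y^r · r^s ≡ 51·431 = 21981 ≡ 331 (mod 433)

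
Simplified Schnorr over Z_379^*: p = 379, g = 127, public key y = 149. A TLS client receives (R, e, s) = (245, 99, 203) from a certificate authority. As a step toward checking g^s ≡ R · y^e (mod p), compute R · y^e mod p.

61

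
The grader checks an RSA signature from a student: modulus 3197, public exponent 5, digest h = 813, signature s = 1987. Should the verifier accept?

accept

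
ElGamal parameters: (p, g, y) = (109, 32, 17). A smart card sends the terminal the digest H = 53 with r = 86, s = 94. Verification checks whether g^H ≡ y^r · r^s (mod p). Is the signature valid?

Left side g^H mod p:
Squares mod 109: 32^1≡32, 32^2≡43, 32^4≡105, 32^8≡16, 32^16≡38, 32^32≡27
53 = 32 + 16 + 4 + 1, so 32^53 ≡ 27·38·105·32 ≡ 17 (mod 109)
Right side y^r · r^s mod p:
Squares mod 109: 17^1≡17, 17^2≡71, 17^4≡27, 17^8≡75, 17^16≡66, 17^32≡105, 17^64≡16
86 = 64 + 16 + 4 + 2, so 17^86 ≡ 16·66·27·71 ≡ 4 (mod 109)
Squares mod 109: 86^1≡86, 86^2≡93, 86^4≡38, 86^8≡27, 86^16≡75, 86^32≡66, 86^64≡105
94 = 64 + 16 + 8 + 4 + 2, so 86^94 ≡ 105·75·27·38·93 ≡ 71 (mod 109)
4·71 = 284 ≡ 66 (mod 109)
17 ≠ 66, so verification fails.

invalid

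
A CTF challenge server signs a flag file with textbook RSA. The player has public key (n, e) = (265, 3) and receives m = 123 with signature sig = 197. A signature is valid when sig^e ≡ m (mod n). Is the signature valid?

valid

sig^2 ≡ 197^2 = 38809 ≡ 119
3 = 2 + 1, so sig^3 ≡ 119·197 ≡ 123 (mod 265)
123 = m, so the signature checks out.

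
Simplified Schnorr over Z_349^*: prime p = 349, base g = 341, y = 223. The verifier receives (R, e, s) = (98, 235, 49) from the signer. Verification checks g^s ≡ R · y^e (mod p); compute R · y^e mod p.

291

223^235 mod 349 = 92
R · y^e ≡ 98·92 = 9016 ≡ 291 (mod 349)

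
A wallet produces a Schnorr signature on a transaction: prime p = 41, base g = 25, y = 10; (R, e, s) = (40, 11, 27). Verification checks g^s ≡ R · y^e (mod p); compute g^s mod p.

25^2 = 625 ≡ 10
25^4 ≡ 10^2 = 100 ≡ 18
25^8 ≡ 18^2 = 324 ≡ 37
25^16 ≡ 37^2 = 1369 ≡ 16
27 = 16 + 8 + 2 + 1, so 25^27 ≡ 16·37·10·25 ≡ 31 (mod 41)

31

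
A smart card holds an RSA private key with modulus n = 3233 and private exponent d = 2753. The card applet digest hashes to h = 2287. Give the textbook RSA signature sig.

421

Squares mod 3233: h^1≡2287, h^2≡2608, h^4≡2665, h^8≡2557, h^16≡1123, h^32≡259, h^64≡2421, h^128≡3045, h^256≡3014, h^512≡2699, h^1024≡652, h^2048≡1581
2753 = 2048 + 512 + 128 + 64 + 1, so h^2753 ≡ 1581·2699·3045·2421·2287 ≡ 421 (mod 3233)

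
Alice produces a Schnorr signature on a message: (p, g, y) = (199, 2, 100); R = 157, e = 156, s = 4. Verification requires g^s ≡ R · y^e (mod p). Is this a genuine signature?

forged

g^s mod p:
2^4 mod 199 = 16
R · y^e mod p:
100^156 mod 199 = 140
157·140 = 21980 ≡ 90 (mod 199)
16 ≠ 90; the check fails.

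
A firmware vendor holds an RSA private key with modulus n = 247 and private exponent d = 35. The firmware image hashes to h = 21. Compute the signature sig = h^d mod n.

Squares mod 247: h^1≡21, h^2≡194, h^4≡92, h^8≡66, h^16≡157, h^32≡196
35 = 32 + 2 + 1, so h^35 ≡ 196·194·21 ≡ 200 (mod 247)

200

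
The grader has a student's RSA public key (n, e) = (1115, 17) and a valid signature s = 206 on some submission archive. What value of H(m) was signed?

386

s^2 ≡ 206^2 = 42436 ≡ 66
s^4 ≡ 66^2 = 4356 ≡ 1011
s^8 ≡ 1011^2 = 1022121 ≡ 781
s^16 ≡ 781^2 = 609961 ≡ 56
17 = 16 + 1, so s^17 ≡ 56·206 ≡ 386 (mod 1115)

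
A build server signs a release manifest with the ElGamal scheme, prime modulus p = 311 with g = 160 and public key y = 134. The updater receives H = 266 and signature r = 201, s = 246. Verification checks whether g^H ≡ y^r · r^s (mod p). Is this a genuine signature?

Left side g^H mod p:
160^2 = 25600 ≡ 98
160^4 ≡ 98^2 = 9604 ≡ 274
160^8 ≡ 274^2 = 75076 ≡ 125
160^16 ≡ 125^2 = 15625 ≡ 75
160^32 ≡ 75^2 = 5625 ≡ 27
160^64 ≡ 27^2 = 729 ≡ 107
160^128 ≡ 107^2 = 11449 ≡ 253
160^256 ≡ 253^2 = 64009 ≡ 254
266 = 256 + 8 + 2, so 160^266 ≡ 254·125·98 ≡ 256 (mod 311)
Right side y^r · r^s mod p:
134^2 = 17956 ≡ 229
134^4 ≡ 229^2 = 52441 ≡ 193
134^8 ≡ 193^2 = 37249 ≡ 240
134^16 ≡ 240^2 = 57600 ≡ 65
134^32 ≡ 65^2 = 4225 ≡ 182
134^64 ≡ 182^2 = 33124 ≡ 158
134^128 ≡ 158^2 = 24964 ≡ 84
201 = 128 + 64 + 8 + 1, so 134^201 ≡ 84·158·240·134 ≡ 235 (mod 311)
201^2 = 40401 ≡ 282
201^4 ≡ 282^2 = 79524 ≡ 219
201^8 ≡ 219^2 = 47961 ≡ 67
201^16 ≡ 67^2 = 4489 ≡ 135
201^32 ≡ 135^2 = 18225 ≡ 187
201^64 ≡ 187^2 = 34969 ≡ 137
201^128 ≡ 137^2 = 18769 ≡ 109
246 = 128 + 64 + 32 + 16 + 4 + 2, so 201^246 ≡ 109·137·187·135·219·282 ≡ 84 (mod 311)
235·84 = 19740 ≡ 147 (mod 311)
256 ≠ 147, so verification fails.

forged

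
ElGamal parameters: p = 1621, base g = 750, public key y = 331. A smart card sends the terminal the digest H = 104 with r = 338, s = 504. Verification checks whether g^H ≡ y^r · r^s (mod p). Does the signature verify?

does not verify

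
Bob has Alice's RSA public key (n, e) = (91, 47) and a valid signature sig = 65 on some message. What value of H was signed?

39

sig^2 ≡ 65^2 = 4225 ≡ 39
sig^4 ≡ 39^2 = 1521 ≡ 65
sig^8 ≡ 65^2 = 4225 ≡ 39
sig^16 ≡ 39^2 = 1521 ≡ 65
sig^32 ≡ 65^2 = 4225 ≡ 39
47 = 32 + 8 + 4 + 2 + 1, so sig^47 ≡ 39·39·65·39·65 ≡ 39 (mod 91)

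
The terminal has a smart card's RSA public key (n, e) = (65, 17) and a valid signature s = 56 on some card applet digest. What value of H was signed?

36

s^2 ≡ 56^2 = 3136 ≡ 16
s^4 ≡ 16^2 = 256 ≡ 61
s^8 ≡ 61^2 = 3721 ≡ 16
s^16 ≡ 16^2 = 256 ≡ 61
17 = 16 + 1, so s^17 ≡ 61·56 ≡ 36 (mod 65)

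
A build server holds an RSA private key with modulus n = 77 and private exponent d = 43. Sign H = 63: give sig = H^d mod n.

28

H^43 mod 77 = 28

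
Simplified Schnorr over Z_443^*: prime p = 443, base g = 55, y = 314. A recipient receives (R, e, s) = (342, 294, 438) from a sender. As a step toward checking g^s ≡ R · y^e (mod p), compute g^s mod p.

417

55^438 mod 443 = 417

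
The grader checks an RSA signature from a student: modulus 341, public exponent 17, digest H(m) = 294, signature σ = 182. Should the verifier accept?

accept

σ^2 ≡ 182^2 = 33124 ≡ 47
σ^4 ≡ 47^2 = 2209 ≡ 163
σ^8 ≡ 163^2 = 26569 ≡ 312
σ^16 ≡ 312^2 = 97344 ≡ 159
17 = 16 + 1, so σ^17 ≡ 159·182 ≡ 294 (mod 341)
294 = H(m), so the signature checks out.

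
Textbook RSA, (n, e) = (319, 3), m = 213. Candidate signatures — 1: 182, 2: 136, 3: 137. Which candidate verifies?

3

Candidate 1: Squares mod 319: 182^1≡182, 182^2≡267; 3 = 2 + 1, so 182^3 ≡ 267·182 ≡ 106 (mod 319)
Candidate 2: Squares mod 319: 136^1≡136, 136^2≡313; 3 = 2 + 1, so 136^3 ≡ 313·136 ≡ 141 (mod 319)
Candidate 3: Squares mod 319: 137^1≡137, 137^2≡267; 3 = 2 + 1, so 137^3 ≡ 267·137 ≡ 213 (mod 319)
  → matches m = 213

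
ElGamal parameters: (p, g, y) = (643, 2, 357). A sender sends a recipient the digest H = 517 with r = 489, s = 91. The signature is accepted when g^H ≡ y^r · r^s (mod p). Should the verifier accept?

accept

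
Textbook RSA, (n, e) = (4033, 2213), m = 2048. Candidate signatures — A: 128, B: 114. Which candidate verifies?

Candidate A: 128^2 = 16384 ≡ 252; 128^4 ≡ 252^2 = 63504 ≡ 3009; 128^8 ≡ 3009^2 = 9054081 ≡ 4029; 128^16 ≡ 4029^2 = 16232841 ≡ 16; 128^32 ≡ 16^2 = 256; 128^64 ≡ 256^2 = 65536 ≡ 1008; 128^128 ≡ 1008^2 = 1016064 ≡ 3781; 128^256 ≡ 3781^2 = 14295961 ≡ 3009; 128^512 ≡ 3009^2 = 9054081 ≡ 4029; 128^1024 ≡ 4029^2 = 16232841 ≡ 16; 128^2048 ≡ 16^2 = 256; 2213 = 2048 + 128 + 32 + 4 + 1, so 128^2213 ≡ 256·3781·256·3009·128 ≡ 2048 (mod 4033)
  → matches m = 2048
Candidate B: 114^2 = 12996 ≡ 897; 114^4 ≡ 897^2 = 804609 ≡ 2042; 114^8 ≡ 2042^2 = 4169764 ≡ 3675; 114^16 ≡ 3675^2 = 13505625 ≡ 3141; 114^32 ≡ 3141^2 = 9865881 ≡ 1163; 114^64 ≡ 1163^2 = 1352569 ≡ 1514; 114^128 ≡ 1514^2 = 2292196 ≡ 1452; 114^256 ≡ 1452^2 = 2108304 ≡ 3078; 114^512 ≡ 3078^2 = 9474084 ≡ 567; 114^1024 ≡ 567^2 = 321489 ≡ 2882; 114^2048 ≡ 2882^2 = 8305924 ≡ 1977; 2213 = 2048 + 128 + 32 + 4 + 1, so 114^2213 ≡ 1977·1452·1163·2042·114 ≡ 1875 (mod 4033)

A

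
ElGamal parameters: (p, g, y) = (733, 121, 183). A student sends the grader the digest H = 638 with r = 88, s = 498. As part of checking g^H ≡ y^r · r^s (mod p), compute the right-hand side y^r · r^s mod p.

398

Squares mod 733: 183^1≡183, 183^2≡504, 183^4≡398, 183^8≡76, 183^16≡645, 183^32≡414, 183^64≡607
88 = 64 + 16 + 8, so 183^88 ≡ 607·645·76 ≡ 471 (mod 733)
Squares mod 733: 88^1≡88, 88^2≡414, 88^4≡607, 88^8≡483, 88^16≡195, 88^32≡642, 88^64≡218, 88^128≡612, 88^256≡714
498 = 256 + 128 + 64 + 32 + 16 + 2, so 88^498 ≡ 714·612·218·642·195·414 ≡ 586 (mod 733)
y^r · r^s ≡ 471·586 = 276006 ≡ 398 (mod 733)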